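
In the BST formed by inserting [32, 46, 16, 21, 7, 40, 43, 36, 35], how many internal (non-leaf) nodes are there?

Tree built from: [32, 46, 16, 21, 7, 40, 43, 36, 35]
Tree (level-order array): [32, 16, 46, 7, 21, 40, None, None, None, None, None, 36, 43, 35]
Rule: An internal node has at least one child.
Per-node child counts:
  node 32: 2 child(ren)
  node 16: 2 child(ren)
  node 7: 0 child(ren)
  node 21: 0 child(ren)
  node 46: 1 child(ren)
  node 40: 2 child(ren)
  node 36: 1 child(ren)
  node 35: 0 child(ren)
  node 43: 0 child(ren)
Matching nodes: [32, 16, 46, 40, 36]
Count of internal (non-leaf) nodes: 5


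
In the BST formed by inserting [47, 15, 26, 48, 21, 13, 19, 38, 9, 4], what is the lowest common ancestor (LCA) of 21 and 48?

Tree insertion order: [47, 15, 26, 48, 21, 13, 19, 38, 9, 4]
Tree (level-order array): [47, 15, 48, 13, 26, None, None, 9, None, 21, 38, 4, None, 19]
In a BST, the LCA of p=21, q=48 is the first node v on the
root-to-leaf path with p <= v <= q (go left if both < v, right if both > v).
Walk from root:
  at 47: 21 <= 47 <= 48, this is the LCA
LCA = 47


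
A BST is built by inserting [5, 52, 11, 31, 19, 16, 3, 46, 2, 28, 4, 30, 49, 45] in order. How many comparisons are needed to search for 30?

Search path for 30: 5 -> 52 -> 11 -> 31 -> 19 -> 28 -> 30
Found: True
Comparisons: 7


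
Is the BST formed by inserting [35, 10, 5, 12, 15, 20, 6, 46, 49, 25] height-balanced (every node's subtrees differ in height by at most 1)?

Tree (level-order array): [35, 10, 46, 5, 12, None, 49, None, 6, None, 15, None, None, None, None, None, 20, None, 25]
Definition: a tree is height-balanced if, at every node, |h(left) - h(right)| <= 1 (empty subtree has height -1).
Bottom-up per-node check:
  node 6: h_left=-1, h_right=-1, diff=0 [OK], height=0
  node 5: h_left=-1, h_right=0, diff=1 [OK], height=1
  node 25: h_left=-1, h_right=-1, diff=0 [OK], height=0
  node 20: h_left=-1, h_right=0, diff=1 [OK], height=1
  node 15: h_left=-1, h_right=1, diff=2 [FAIL (|-1-1|=2 > 1)], height=2
  node 12: h_left=-1, h_right=2, diff=3 [FAIL (|-1-2|=3 > 1)], height=3
  node 10: h_left=1, h_right=3, diff=2 [FAIL (|1-3|=2 > 1)], height=4
  node 49: h_left=-1, h_right=-1, diff=0 [OK], height=0
  node 46: h_left=-1, h_right=0, diff=1 [OK], height=1
  node 35: h_left=4, h_right=1, diff=3 [FAIL (|4-1|=3 > 1)], height=5
Node 15 violates the condition: |-1 - 1| = 2 > 1.
Result: Not balanced


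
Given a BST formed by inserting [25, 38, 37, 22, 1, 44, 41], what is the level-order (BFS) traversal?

Tree insertion order: [25, 38, 37, 22, 1, 44, 41]
Tree (level-order array): [25, 22, 38, 1, None, 37, 44, None, None, None, None, 41]
BFS from the root, enqueuing left then right child of each popped node:
  queue [25] -> pop 25, enqueue [22, 38], visited so far: [25]
  queue [22, 38] -> pop 22, enqueue [1], visited so far: [25, 22]
  queue [38, 1] -> pop 38, enqueue [37, 44], visited so far: [25, 22, 38]
  queue [1, 37, 44] -> pop 1, enqueue [none], visited so far: [25, 22, 38, 1]
  queue [37, 44] -> pop 37, enqueue [none], visited so far: [25, 22, 38, 1, 37]
  queue [44] -> pop 44, enqueue [41], visited so far: [25, 22, 38, 1, 37, 44]
  queue [41] -> pop 41, enqueue [none], visited so far: [25, 22, 38, 1, 37, 44, 41]
Result: [25, 22, 38, 1, 37, 44, 41]


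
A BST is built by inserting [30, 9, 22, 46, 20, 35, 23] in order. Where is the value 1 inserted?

Starting tree (level order): [30, 9, 46, None, 22, 35, None, 20, 23]
Insertion path: 30 -> 9
Result: insert 1 as left child of 9
Final tree (level order): [30, 9, 46, 1, 22, 35, None, None, None, 20, 23]


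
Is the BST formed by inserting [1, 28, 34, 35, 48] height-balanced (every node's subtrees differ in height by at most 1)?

Tree (level-order array): [1, None, 28, None, 34, None, 35, None, 48]
Definition: a tree is height-balanced if, at every node, |h(left) - h(right)| <= 1 (empty subtree has height -1).
Bottom-up per-node check:
  node 48: h_left=-1, h_right=-1, diff=0 [OK], height=0
  node 35: h_left=-1, h_right=0, diff=1 [OK], height=1
  node 34: h_left=-1, h_right=1, diff=2 [FAIL (|-1-1|=2 > 1)], height=2
  node 28: h_left=-1, h_right=2, diff=3 [FAIL (|-1-2|=3 > 1)], height=3
  node 1: h_left=-1, h_right=3, diff=4 [FAIL (|-1-3|=4 > 1)], height=4
Node 34 violates the condition: |-1 - 1| = 2 > 1.
Result: Not balanced


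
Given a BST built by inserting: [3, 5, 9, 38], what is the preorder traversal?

Tree insertion order: [3, 5, 9, 38]
Tree (level-order array): [3, None, 5, None, 9, None, 38]
Preorder traversal: [3, 5, 9, 38]


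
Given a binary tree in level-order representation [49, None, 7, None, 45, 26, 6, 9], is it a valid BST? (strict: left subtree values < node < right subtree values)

Level-order array: [49, None, 7, None, 45, 26, 6, 9]
Validate using subtree bounds (lo, hi): at each node, require lo < value < hi,
then recurse left with hi=value and right with lo=value.
Preorder trace (stopping at first violation):
  at node 49 with bounds (-inf, +inf): OK
  at node 7 with bounds (49, +inf): VIOLATION
Node 7 violates its bound: not (49 < 7 < +inf).
Result: Not a valid BST


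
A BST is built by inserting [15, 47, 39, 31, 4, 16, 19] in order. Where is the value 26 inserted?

Starting tree (level order): [15, 4, 47, None, None, 39, None, 31, None, 16, None, None, 19]
Insertion path: 15 -> 47 -> 39 -> 31 -> 16 -> 19
Result: insert 26 as right child of 19
Final tree (level order): [15, 4, 47, None, None, 39, None, 31, None, 16, None, None, 19, None, 26]


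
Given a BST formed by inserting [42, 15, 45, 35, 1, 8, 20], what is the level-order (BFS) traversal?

Tree insertion order: [42, 15, 45, 35, 1, 8, 20]
Tree (level-order array): [42, 15, 45, 1, 35, None, None, None, 8, 20]
BFS from the root, enqueuing left then right child of each popped node:
  queue [42] -> pop 42, enqueue [15, 45], visited so far: [42]
  queue [15, 45] -> pop 15, enqueue [1, 35], visited so far: [42, 15]
  queue [45, 1, 35] -> pop 45, enqueue [none], visited so far: [42, 15, 45]
  queue [1, 35] -> pop 1, enqueue [8], visited so far: [42, 15, 45, 1]
  queue [35, 8] -> pop 35, enqueue [20], visited so far: [42, 15, 45, 1, 35]
  queue [8, 20] -> pop 8, enqueue [none], visited so far: [42, 15, 45, 1, 35, 8]
  queue [20] -> pop 20, enqueue [none], visited so far: [42, 15, 45, 1, 35, 8, 20]
Result: [42, 15, 45, 1, 35, 8, 20]


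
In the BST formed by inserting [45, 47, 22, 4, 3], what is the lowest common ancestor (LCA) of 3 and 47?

Tree insertion order: [45, 47, 22, 4, 3]
Tree (level-order array): [45, 22, 47, 4, None, None, None, 3]
In a BST, the LCA of p=3, q=47 is the first node v on the
root-to-leaf path with p <= v <= q (go left if both < v, right if both > v).
Walk from root:
  at 45: 3 <= 45 <= 47, this is the LCA
LCA = 45


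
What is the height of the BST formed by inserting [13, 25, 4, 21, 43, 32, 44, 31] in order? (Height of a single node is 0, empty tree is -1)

Insertion order: [13, 25, 4, 21, 43, 32, 44, 31]
Tree (level-order array): [13, 4, 25, None, None, 21, 43, None, None, 32, 44, 31]
Compute height bottom-up (empty subtree = -1):
  height(4) = 1 + max(-1, -1) = 0
  height(21) = 1 + max(-1, -1) = 0
  height(31) = 1 + max(-1, -1) = 0
  height(32) = 1 + max(0, -1) = 1
  height(44) = 1 + max(-1, -1) = 0
  height(43) = 1 + max(1, 0) = 2
  height(25) = 1 + max(0, 2) = 3
  height(13) = 1 + max(0, 3) = 4
Height = 4


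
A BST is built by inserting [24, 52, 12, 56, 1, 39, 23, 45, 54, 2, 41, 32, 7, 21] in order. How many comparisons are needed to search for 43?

Search path for 43: 24 -> 52 -> 39 -> 45 -> 41
Found: False
Comparisons: 5


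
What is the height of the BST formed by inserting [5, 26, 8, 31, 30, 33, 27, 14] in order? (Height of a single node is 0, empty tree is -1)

Insertion order: [5, 26, 8, 31, 30, 33, 27, 14]
Tree (level-order array): [5, None, 26, 8, 31, None, 14, 30, 33, None, None, 27]
Compute height bottom-up (empty subtree = -1):
  height(14) = 1 + max(-1, -1) = 0
  height(8) = 1 + max(-1, 0) = 1
  height(27) = 1 + max(-1, -1) = 0
  height(30) = 1 + max(0, -1) = 1
  height(33) = 1 + max(-1, -1) = 0
  height(31) = 1 + max(1, 0) = 2
  height(26) = 1 + max(1, 2) = 3
  height(5) = 1 + max(-1, 3) = 4
Height = 4


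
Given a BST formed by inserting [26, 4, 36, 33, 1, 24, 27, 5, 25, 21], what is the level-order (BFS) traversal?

Tree insertion order: [26, 4, 36, 33, 1, 24, 27, 5, 25, 21]
Tree (level-order array): [26, 4, 36, 1, 24, 33, None, None, None, 5, 25, 27, None, None, 21]
BFS from the root, enqueuing left then right child of each popped node:
  queue [26] -> pop 26, enqueue [4, 36], visited so far: [26]
  queue [4, 36] -> pop 4, enqueue [1, 24], visited so far: [26, 4]
  queue [36, 1, 24] -> pop 36, enqueue [33], visited so far: [26, 4, 36]
  queue [1, 24, 33] -> pop 1, enqueue [none], visited so far: [26, 4, 36, 1]
  queue [24, 33] -> pop 24, enqueue [5, 25], visited so far: [26, 4, 36, 1, 24]
  queue [33, 5, 25] -> pop 33, enqueue [27], visited so far: [26, 4, 36, 1, 24, 33]
  queue [5, 25, 27] -> pop 5, enqueue [21], visited so far: [26, 4, 36, 1, 24, 33, 5]
  queue [25, 27, 21] -> pop 25, enqueue [none], visited so far: [26, 4, 36, 1, 24, 33, 5, 25]
  queue [27, 21] -> pop 27, enqueue [none], visited so far: [26, 4, 36, 1, 24, 33, 5, 25, 27]
  queue [21] -> pop 21, enqueue [none], visited so far: [26, 4, 36, 1, 24, 33, 5, 25, 27, 21]
Result: [26, 4, 36, 1, 24, 33, 5, 25, 27, 21]


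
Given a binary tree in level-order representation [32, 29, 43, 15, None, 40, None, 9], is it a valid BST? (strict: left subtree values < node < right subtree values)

Level-order array: [32, 29, 43, 15, None, 40, None, 9]
Validate using subtree bounds (lo, hi): at each node, require lo < value < hi,
then recurse left with hi=value and right with lo=value.
Preorder trace (stopping at first violation):
  at node 32 with bounds (-inf, +inf): OK
  at node 29 with bounds (-inf, 32): OK
  at node 15 with bounds (-inf, 29): OK
  at node 9 with bounds (-inf, 15): OK
  at node 43 with bounds (32, +inf): OK
  at node 40 with bounds (32, 43): OK
No violation found at any node.
Result: Valid BST


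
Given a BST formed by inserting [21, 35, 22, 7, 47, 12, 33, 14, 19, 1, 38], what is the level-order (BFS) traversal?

Tree insertion order: [21, 35, 22, 7, 47, 12, 33, 14, 19, 1, 38]
Tree (level-order array): [21, 7, 35, 1, 12, 22, 47, None, None, None, 14, None, 33, 38, None, None, 19]
BFS from the root, enqueuing left then right child of each popped node:
  queue [21] -> pop 21, enqueue [7, 35], visited so far: [21]
  queue [7, 35] -> pop 7, enqueue [1, 12], visited so far: [21, 7]
  queue [35, 1, 12] -> pop 35, enqueue [22, 47], visited so far: [21, 7, 35]
  queue [1, 12, 22, 47] -> pop 1, enqueue [none], visited so far: [21, 7, 35, 1]
  queue [12, 22, 47] -> pop 12, enqueue [14], visited so far: [21, 7, 35, 1, 12]
  queue [22, 47, 14] -> pop 22, enqueue [33], visited so far: [21, 7, 35, 1, 12, 22]
  queue [47, 14, 33] -> pop 47, enqueue [38], visited so far: [21, 7, 35, 1, 12, 22, 47]
  queue [14, 33, 38] -> pop 14, enqueue [19], visited so far: [21, 7, 35, 1, 12, 22, 47, 14]
  queue [33, 38, 19] -> pop 33, enqueue [none], visited so far: [21, 7, 35, 1, 12, 22, 47, 14, 33]
  queue [38, 19] -> pop 38, enqueue [none], visited so far: [21, 7, 35, 1, 12, 22, 47, 14, 33, 38]
  queue [19] -> pop 19, enqueue [none], visited so far: [21, 7, 35, 1, 12, 22, 47, 14, 33, 38, 19]
Result: [21, 7, 35, 1, 12, 22, 47, 14, 33, 38, 19]


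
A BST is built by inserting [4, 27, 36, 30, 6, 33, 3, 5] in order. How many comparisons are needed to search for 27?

Search path for 27: 4 -> 27
Found: True
Comparisons: 2


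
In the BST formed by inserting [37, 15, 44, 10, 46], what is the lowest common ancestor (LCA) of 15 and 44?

Tree insertion order: [37, 15, 44, 10, 46]
Tree (level-order array): [37, 15, 44, 10, None, None, 46]
In a BST, the LCA of p=15, q=44 is the first node v on the
root-to-leaf path with p <= v <= q (go left if both < v, right if both > v).
Walk from root:
  at 37: 15 <= 37 <= 44, this is the LCA
LCA = 37


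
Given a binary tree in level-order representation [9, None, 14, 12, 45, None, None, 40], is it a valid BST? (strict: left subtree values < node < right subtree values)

Level-order array: [9, None, 14, 12, 45, None, None, 40]
Validate using subtree bounds (lo, hi): at each node, require lo < value < hi,
then recurse left with hi=value and right with lo=value.
Preorder trace (stopping at first violation):
  at node 9 with bounds (-inf, +inf): OK
  at node 14 with bounds (9, +inf): OK
  at node 12 with bounds (9, 14): OK
  at node 45 with bounds (14, +inf): OK
  at node 40 with bounds (14, 45): OK
No violation found at any node.
Result: Valid BST


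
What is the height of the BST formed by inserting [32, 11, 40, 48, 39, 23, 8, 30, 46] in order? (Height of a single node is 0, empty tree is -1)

Insertion order: [32, 11, 40, 48, 39, 23, 8, 30, 46]
Tree (level-order array): [32, 11, 40, 8, 23, 39, 48, None, None, None, 30, None, None, 46]
Compute height bottom-up (empty subtree = -1):
  height(8) = 1 + max(-1, -1) = 0
  height(30) = 1 + max(-1, -1) = 0
  height(23) = 1 + max(-1, 0) = 1
  height(11) = 1 + max(0, 1) = 2
  height(39) = 1 + max(-1, -1) = 0
  height(46) = 1 + max(-1, -1) = 0
  height(48) = 1 + max(0, -1) = 1
  height(40) = 1 + max(0, 1) = 2
  height(32) = 1 + max(2, 2) = 3
Height = 3


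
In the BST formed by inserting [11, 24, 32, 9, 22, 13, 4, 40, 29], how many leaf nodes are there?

Tree built from: [11, 24, 32, 9, 22, 13, 4, 40, 29]
Tree (level-order array): [11, 9, 24, 4, None, 22, 32, None, None, 13, None, 29, 40]
Rule: A leaf has 0 children.
Per-node child counts:
  node 11: 2 child(ren)
  node 9: 1 child(ren)
  node 4: 0 child(ren)
  node 24: 2 child(ren)
  node 22: 1 child(ren)
  node 13: 0 child(ren)
  node 32: 2 child(ren)
  node 29: 0 child(ren)
  node 40: 0 child(ren)
Matching nodes: [4, 13, 29, 40]
Count of leaf nodes: 4


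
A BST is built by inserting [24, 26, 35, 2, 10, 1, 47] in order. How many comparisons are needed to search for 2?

Search path for 2: 24 -> 2
Found: True
Comparisons: 2


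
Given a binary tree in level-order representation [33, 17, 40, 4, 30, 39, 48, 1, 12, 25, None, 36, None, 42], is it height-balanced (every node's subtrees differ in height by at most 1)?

Tree (level-order array): [33, 17, 40, 4, 30, 39, 48, 1, 12, 25, None, 36, None, 42]
Definition: a tree is height-balanced if, at every node, |h(left) - h(right)| <= 1 (empty subtree has height -1).
Bottom-up per-node check:
  node 1: h_left=-1, h_right=-1, diff=0 [OK], height=0
  node 12: h_left=-1, h_right=-1, diff=0 [OK], height=0
  node 4: h_left=0, h_right=0, diff=0 [OK], height=1
  node 25: h_left=-1, h_right=-1, diff=0 [OK], height=0
  node 30: h_left=0, h_right=-1, diff=1 [OK], height=1
  node 17: h_left=1, h_right=1, diff=0 [OK], height=2
  node 36: h_left=-1, h_right=-1, diff=0 [OK], height=0
  node 39: h_left=0, h_right=-1, diff=1 [OK], height=1
  node 42: h_left=-1, h_right=-1, diff=0 [OK], height=0
  node 48: h_left=0, h_right=-1, diff=1 [OK], height=1
  node 40: h_left=1, h_right=1, diff=0 [OK], height=2
  node 33: h_left=2, h_right=2, diff=0 [OK], height=3
All nodes satisfy the balance condition.
Result: Balanced


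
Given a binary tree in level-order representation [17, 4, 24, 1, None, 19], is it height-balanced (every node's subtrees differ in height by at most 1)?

Tree (level-order array): [17, 4, 24, 1, None, 19]
Definition: a tree is height-balanced if, at every node, |h(left) - h(right)| <= 1 (empty subtree has height -1).
Bottom-up per-node check:
  node 1: h_left=-1, h_right=-1, diff=0 [OK], height=0
  node 4: h_left=0, h_right=-1, diff=1 [OK], height=1
  node 19: h_left=-1, h_right=-1, diff=0 [OK], height=0
  node 24: h_left=0, h_right=-1, diff=1 [OK], height=1
  node 17: h_left=1, h_right=1, diff=0 [OK], height=2
All nodes satisfy the balance condition.
Result: Balanced


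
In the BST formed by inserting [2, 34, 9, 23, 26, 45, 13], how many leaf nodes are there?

Tree built from: [2, 34, 9, 23, 26, 45, 13]
Tree (level-order array): [2, None, 34, 9, 45, None, 23, None, None, 13, 26]
Rule: A leaf has 0 children.
Per-node child counts:
  node 2: 1 child(ren)
  node 34: 2 child(ren)
  node 9: 1 child(ren)
  node 23: 2 child(ren)
  node 13: 0 child(ren)
  node 26: 0 child(ren)
  node 45: 0 child(ren)
Matching nodes: [13, 26, 45]
Count of leaf nodes: 3


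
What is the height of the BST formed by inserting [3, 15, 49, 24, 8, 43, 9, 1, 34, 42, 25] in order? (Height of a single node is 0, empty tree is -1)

Insertion order: [3, 15, 49, 24, 8, 43, 9, 1, 34, 42, 25]
Tree (level-order array): [3, 1, 15, None, None, 8, 49, None, 9, 24, None, None, None, None, 43, 34, None, 25, 42]
Compute height bottom-up (empty subtree = -1):
  height(1) = 1 + max(-1, -1) = 0
  height(9) = 1 + max(-1, -1) = 0
  height(8) = 1 + max(-1, 0) = 1
  height(25) = 1 + max(-1, -1) = 0
  height(42) = 1 + max(-1, -1) = 0
  height(34) = 1 + max(0, 0) = 1
  height(43) = 1 + max(1, -1) = 2
  height(24) = 1 + max(-1, 2) = 3
  height(49) = 1 + max(3, -1) = 4
  height(15) = 1 + max(1, 4) = 5
  height(3) = 1 + max(0, 5) = 6
Height = 6


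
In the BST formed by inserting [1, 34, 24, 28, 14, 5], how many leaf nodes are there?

Tree built from: [1, 34, 24, 28, 14, 5]
Tree (level-order array): [1, None, 34, 24, None, 14, 28, 5]
Rule: A leaf has 0 children.
Per-node child counts:
  node 1: 1 child(ren)
  node 34: 1 child(ren)
  node 24: 2 child(ren)
  node 14: 1 child(ren)
  node 5: 0 child(ren)
  node 28: 0 child(ren)
Matching nodes: [5, 28]
Count of leaf nodes: 2


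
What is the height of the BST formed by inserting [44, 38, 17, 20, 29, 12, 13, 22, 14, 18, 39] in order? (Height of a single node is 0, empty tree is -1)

Insertion order: [44, 38, 17, 20, 29, 12, 13, 22, 14, 18, 39]
Tree (level-order array): [44, 38, None, 17, 39, 12, 20, None, None, None, 13, 18, 29, None, 14, None, None, 22]
Compute height bottom-up (empty subtree = -1):
  height(14) = 1 + max(-1, -1) = 0
  height(13) = 1 + max(-1, 0) = 1
  height(12) = 1 + max(-1, 1) = 2
  height(18) = 1 + max(-1, -1) = 0
  height(22) = 1 + max(-1, -1) = 0
  height(29) = 1 + max(0, -1) = 1
  height(20) = 1 + max(0, 1) = 2
  height(17) = 1 + max(2, 2) = 3
  height(39) = 1 + max(-1, -1) = 0
  height(38) = 1 + max(3, 0) = 4
  height(44) = 1 + max(4, -1) = 5
Height = 5


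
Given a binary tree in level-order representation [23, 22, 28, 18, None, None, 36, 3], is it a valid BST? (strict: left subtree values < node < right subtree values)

Level-order array: [23, 22, 28, 18, None, None, 36, 3]
Validate using subtree bounds (lo, hi): at each node, require lo < value < hi,
then recurse left with hi=value and right with lo=value.
Preorder trace (stopping at first violation):
  at node 23 with bounds (-inf, +inf): OK
  at node 22 with bounds (-inf, 23): OK
  at node 18 with bounds (-inf, 22): OK
  at node 3 with bounds (-inf, 18): OK
  at node 28 with bounds (23, +inf): OK
  at node 36 with bounds (28, +inf): OK
No violation found at any node.
Result: Valid BST


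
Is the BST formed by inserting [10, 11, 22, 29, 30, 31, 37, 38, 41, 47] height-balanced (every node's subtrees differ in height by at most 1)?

Tree (level-order array): [10, None, 11, None, 22, None, 29, None, 30, None, 31, None, 37, None, 38, None, 41, None, 47]
Definition: a tree is height-balanced if, at every node, |h(left) - h(right)| <= 1 (empty subtree has height -1).
Bottom-up per-node check:
  node 47: h_left=-1, h_right=-1, diff=0 [OK], height=0
  node 41: h_left=-1, h_right=0, diff=1 [OK], height=1
  node 38: h_left=-1, h_right=1, diff=2 [FAIL (|-1-1|=2 > 1)], height=2
  node 37: h_left=-1, h_right=2, diff=3 [FAIL (|-1-2|=3 > 1)], height=3
  node 31: h_left=-1, h_right=3, diff=4 [FAIL (|-1-3|=4 > 1)], height=4
  node 30: h_left=-1, h_right=4, diff=5 [FAIL (|-1-4|=5 > 1)], height=5
  node 29: h_left=-1, h_right=5, diff=6 [FAIL (|-1-5|=6 > 1)], height=6
  node 22: h_left=-1, h_right=6, diff=7 [FAIL (|-1-6|=7 > 1)], height=7
  node 11: h_left=-1, h_right=7, diff=8 [FAIL (|-1-7|=8 > 1)], height=8
  node 10: h_left=-1, h_right=8, diff=9 [FAIL (|-1-8|=9 > 1)], height=9
Node 38 violates the condition: |-1 - 1| = 2 > 1.
Result: Not balanced


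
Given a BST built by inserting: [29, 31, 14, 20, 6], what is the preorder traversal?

Tree insertion order: [29, 31, 14, 20, 6]
Tree (level-order array): [29, 14, 31, 6, 20]
Preorder traversal: [29, 14, 6, 20, 31]


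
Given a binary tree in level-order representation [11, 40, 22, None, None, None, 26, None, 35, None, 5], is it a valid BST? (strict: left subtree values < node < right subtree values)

Level-order array: [11, 40, 22, None, None, None, 26, None, 35, None, 5]
Validate using subtree bounds (lo, hi): at each node, require lo < value < hi,
then recurse left with hi=value and right with lo=value.
Preorder trace (stopping at first violation):
  at node 11 with bounds (-inf, +inf): OK
  at node 40 with bounds (-inf, 11): VIOLATION
Node 40 violates its bound: not (-inf < 40 < 11).
Result: Not a valid BST


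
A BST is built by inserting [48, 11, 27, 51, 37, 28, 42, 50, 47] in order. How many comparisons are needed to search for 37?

Search path for 37: 48 -> 11 -> 27 -> 37
Found: True
Comparisons: 4


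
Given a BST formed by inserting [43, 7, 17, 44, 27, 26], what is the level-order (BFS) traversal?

Tree insertion order: [43, 7, 17, 44, 27, 26]
Tree (level-order array): [43, 7, 44, None, 17, None, None, None, 27, 26]
BFS from the root, enqueuing left then right child of each popped node:
  queue [43] -> pop 43, enqueue [7, 44], visited so far: [43]
  queue [7, 44] -> pop 7, enqueue [17], visited so far: [43, 7]
  queue [44, 17] -> pop 44, enqueue [none], visited so far: [43, 7, 44]
  queue [17] -> pop 17, enqueue [27], visited so far: [43, 7, 44, 17]
  queue [27] -> pop 27, enqueue [26], visited so far: [43, 7, 44, 17, 27]
  queue [26] -> pop 26, enqueue [none], visited so far: [43, 7, 44, 17, 27, 26]
Result: [43, 7, 44, 17, 27, 26]


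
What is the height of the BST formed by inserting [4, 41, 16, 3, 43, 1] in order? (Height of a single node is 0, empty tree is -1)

Insertion order: [4, 41, 16, 3, 43, 1]
Tree (level-order array): [4, 3, 41, 1, None, 16, 43]
Compute height bottom-up (empty subtree = -1):
  height(1) = 1 + max(-1, -1) = 0
  height(3) = 1 + max(0, -1) = 1
  height(16) = 1 + max(-1, -1) = 0
  height(43) = 1 + max(-1, -1) = 0
  height(41) = 1 + max(0, 0) = 1
  height(4) = 1 + max(1, 1) = 2
Height = 2


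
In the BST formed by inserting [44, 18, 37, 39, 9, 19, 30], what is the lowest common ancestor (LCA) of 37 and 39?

Tree insertion order: [44, 18, 37, 39, 9, 19, 30]
Tree (level-order array): [44, 18, None, 9, 37, None, None, 19, 39, None, 30]
In a BST, the LCA of p=37, q=39 is the first node v on the
root-to-leaf path with p <= v <= q (go left if both < v, right if both > v).
Walk from root:
  at 44: both 37 and 39 < 44, go left
  at 18: both 37 and 39 > 18, go right
  at 37: 37 <= 37 <= 39, this is the LCA
LCA = 37


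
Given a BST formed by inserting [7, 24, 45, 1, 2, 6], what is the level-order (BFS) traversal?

Tree insertion order: [7, 24, 45, 1, 2, 6]
Tree (level-order array): [7, 1, 24, None, 2, None, 45, None, 6]
BFS from the root, enqueuing left then right child of each popped node:
  queue [7] -> pop 7, enqueue [1, 24], visited so far: [7]
  queue [1, 24] -> pop 1, enqueue [2], visited so far: [7, 1]
  queue [24, 2] -> pop 24, enqueue [45], visited so far: [7, 1, 24]
  queue [2, 45] -> pop 2, enqueue [6], visited so far: [7, 1, 24, 2]
  queue [45, 6] -> pop 45, enqueue [none], visited so far: [7, 1, 24, 2, 45]
  queue [6] -> pop 6, enqueue [none], visited so far: [7, 1, 24, 2, 45, 6]
Result: [7, 1, 24, 2, 45, 6]


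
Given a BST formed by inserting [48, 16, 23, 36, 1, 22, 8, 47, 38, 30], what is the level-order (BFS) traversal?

Tree insertion order: [48, 16, 23, 36, 1, 22, 8, 47, 38, 30]
Tree (level-order array): [48, 16, None, 1, 23, None, 8, 22, 36, None, None, None, None, 30, 47, None, None, 38]
BFS from the root, enqueuing left then right child of each popped node:
  queue [48] -> pop 48, enqueue [16], visited so far: [48]
  queue [16] -> pop 16, enqueue [1, 23], visited so far: [48, 16]
  queue [1, 23] -> pop 1, enqueue [8], visited so far: [48, 16, 1]
  queue [23, 8] -> pop 23, enqueue [22, 36], visited so far: [48, 16, 1, 23]
  queue [8, 22, 36] -> pop 8, enqueue [none], visited so far: [48, 16, 1, 23, 8]
  queue [22, 36] -> pop 22, enqueue [none], visited so far: [48, 16, 1, 23, 8, 22]
  queue [36] -> pop 36, enqueue [30, 47], visited so far: [48, 16, 1, 23, 8, 22, 36]
  queue [30, 47] -> pop 30, enqueue [none], visited so far: [48, 16, 1, 23, 8, 22, 36, 30]
  queue [47] -> pop 47, enqueue [38], visited so far: [48, 16, 1, 23, 8, 22, 36, 30, 47]
  queue [38] -> pop 38, enqueue [none], visited so far: [48, 16, 1, 23, 8, 22, 36, 30, 47, 38]
Result: [48, 16, 1, 23, 8, 22, 36, 30, 47, 38]


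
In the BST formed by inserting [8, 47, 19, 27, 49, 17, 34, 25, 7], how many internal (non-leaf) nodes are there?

Tree built from: [8, 47, 19, 27, 49, 17, 34, 25, 7]
Tree (level-order array): [8, 7, 47, None, None, 19, 49, 17, 27, None, None, None, None, 25, 34]
Rule: An internal node has at least one child.
Per-node child counts:
  node 8: 2 child(ren)
  node 7: 0 child(ren)
  node 47: 2 child(ren)
  node 19: 2 child(ren)
  node 17: 0 child(ren)
  node 27: 2 child(ren)
  node 25: 0 child(ren)
  node 34: 0 child(ren)
  node 49: 0 child(ren)
Matching nodes: [8, 47, 19, 27]
Count of internal (non-leaf) nodes: 4


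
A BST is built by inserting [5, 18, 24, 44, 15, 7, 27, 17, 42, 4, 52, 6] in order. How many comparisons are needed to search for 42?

Search path for 42: 5 -> 18 -> 24 -> 44 -> 27 -> 42
Found: True
Comparisons: 6


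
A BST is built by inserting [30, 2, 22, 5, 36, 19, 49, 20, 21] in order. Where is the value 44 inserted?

Starting tree (level order): [30, 2, 36, None, 22, None, 49, 5, None, None, None, None, 19, None, 20, None, 21]
Insertion path: 30 -> 36 -> 49
Result: insert 44 as left child of 49
Final tree (level order): [30, 2, 36, None, 22, None, 49, 5, None, 44, None, None, 19, None, None, None, 20, None, 21]


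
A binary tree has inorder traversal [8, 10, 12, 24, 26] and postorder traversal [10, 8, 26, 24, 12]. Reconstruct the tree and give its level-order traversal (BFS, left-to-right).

Inorder:   [8, 10, 12, 24, 26]
Postorder: [10, 8, 26, 24, 12]
Algorithm: postorder visits root last, so walk postorder right-to-left;
each value is the root of the current inorder slice — split it at that
value, recurse on the right subtree first, then the left.
Recursive splits:
  root=12; inorder splits into left=[8, 10], right=[24, 26]
  root=24; inorder splits into left=[], right=[26]
  root=26; inorder splits into left=[], right=[]
  root=8; inorder splits into left=[], right=[10]
  root=10; inorder splits into left=[], right=[]
Reconstructed level-order: [12, 8, 24, 10, 26]


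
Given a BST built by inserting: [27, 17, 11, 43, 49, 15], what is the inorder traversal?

Tree insertion order: [27, 17, 11, 43, 49, 15]
Tree (level-order array): [27, 17, 43, 11, None, None, 49, None, 15]
Inorder traversal: [11, 15, 17, 27, 43, 49]


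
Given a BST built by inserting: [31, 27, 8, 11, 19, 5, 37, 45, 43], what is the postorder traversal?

Tree insertion order: [31, 27, 8, 11, 19, 5, 37, 45, 43]
Tree (level-order array): [31, 27, 37, 8, None, None, 45, 5, 11, 43, None, None, None, None, 19]
Postorder traversal: [5, 19, 11, 8, 27, 43, 45, 37, 31]


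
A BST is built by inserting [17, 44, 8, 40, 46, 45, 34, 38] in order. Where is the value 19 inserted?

Starting tree (level order): [17, 8, 44, None, None, 40, 46, 34, None, 45, None, None, 38]
Insertion path: 17 -> 44 -> 40 -> 34
Result: insert 19 as left child of 34
Final tree (level order): [17, 8, 44, None, None, 40, 46, 34, None, 45, None, 19, 38]


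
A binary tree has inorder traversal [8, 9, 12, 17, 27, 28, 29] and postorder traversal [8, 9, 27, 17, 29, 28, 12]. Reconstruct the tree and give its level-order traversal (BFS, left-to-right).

Inorder:   [8, 9, 12, 17, 27, 28, 29]
Postorder: [8, 9, 27, 17, 29, 28, 12]
Algorithm: postorder visits root last, so walk postorder right-to-left;
each value is the root of the current inorder slice — split it at that
value, recurse on the right subtree first, then the left.
Recursive splits:
  root=12; inorder splits into left=[8, 9], right=[17, 27, 28, 29]
  root=28; inorder splits into left=[17, 27], right=[29]
  root=29; inorder splits into left=[], right=[]
  root=17; inorder splits into left=[], right=[27]
  root=27; inorder splits into left=[], right=[]
  root=9; inorder splits into left=[8], right=[]
  root=8; inorder splits into left=[], right=[]
Reconstructed level-order: [12, 9, 28, 8, 17, 29, 27]


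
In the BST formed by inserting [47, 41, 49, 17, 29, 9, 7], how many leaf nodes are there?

Tree built from: [47, 41, 49, 17, 29, 9, 7]
Tree (level-order array): [47, 41, 49, 17, None, None, None, 9, 29, 7]
Rule: A leaf has 0 children.
Per-node child counts:
  node 47: 2 child(ren)
  node 41: 1 child(ren)
  node 17: 2 child(ren)
  node 9: 1 child(ren)
  node 7: 0 child(ren)
  node 29: 0 child(ren)
  node 49: 0 child(ren)
Matching nodes: [7, 29, 49]
Count of leaf nodes: 3


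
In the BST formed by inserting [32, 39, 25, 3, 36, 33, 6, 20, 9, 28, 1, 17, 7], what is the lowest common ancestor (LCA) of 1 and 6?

Tree insertion order: [32, 39, 25, 3, 36, 33, 6, 20, 9, 28, 1, 17, 7]
Tree (level-order array): [32, 25, 39, 3, 28, 36, None, 1, 6, None, None, 33, None, None, None, None, 20, None, None, 9, None, 7, 17]
In a BST, the LCA of p=1, q=6 is the first node v on the
root-to-leaf path with p <= v <= q (go left if both < v, right if both > v).
Walk from root:
  at 32: both 1 and 6 < 32, go left
  at 25: both 1 and 6 < 25, go left
  at 3: 1 <= 3 <= 6, this is the LCA
LCA = 3


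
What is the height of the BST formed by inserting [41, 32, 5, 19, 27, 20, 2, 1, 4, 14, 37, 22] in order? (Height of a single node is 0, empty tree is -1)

Insertion order: [41, 32, 5, 19, 27, 20, 2, 1, 4, 14, 37, 22]
Tree (level-order array): [41, 32, None, 5, 37, 2, 19, None, None, 1, 4, 14, 27, None, None, None, None, None, None, 20, None, None, 22]
Compute height bottom-up (empty subtree = -1):
  height(1) = 1 + max(-1, -1) = 0
  height(4) = 1 + max(-1, -1) = 0
  height(2) = 1 + max(0, 0) = 1
  height(14) = 1 + max(-1, -1) = 0
  height(22) = 1 + max(-1, -1) = 0
  height(20) = 1 + max(-1, 0) = 1
  height(27) = 1 + max(1, -1) = 2
  height(19) = 1 + max(0, 2) = 3
  height(5) = 1 + max(1, 3) = 4
  height(37) = 1 + max(-1, -1) = 0
  height(32) = 1 + max(4, 0) = 5
  height(41) = 1 + max(5, -1) = 6
Height = 6


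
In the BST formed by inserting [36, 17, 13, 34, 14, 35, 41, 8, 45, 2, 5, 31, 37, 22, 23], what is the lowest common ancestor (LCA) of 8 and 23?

Tree insertion order: [36, 17, 13, 34, 14, 35, 41, 8, 45, 2, 5, 31, 37, 22, 23]
Tree (level-order array): [36, 17, 41, 13, 34, 37, 45, 8, 14, 31, 35, None, None, None, None, 2, None, None, None, 22, None, None, None, None, 5, None, 23]
In a BST, the LCA of p=8, q=23 is the first node v on the
root-to-leaf path with p <= v <= q (go left if both < v, right if both > v).
Walk from root:
  at 36: both 8 and 23 < 36, go left
  at 17: 8 <= 17 <= 23, this is the LCA
LCA = 17


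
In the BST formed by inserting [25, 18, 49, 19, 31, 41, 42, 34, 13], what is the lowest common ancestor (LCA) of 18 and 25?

Tree insertion order: [25, 18, 49, 19, 31, 41, 42, 34, 13]
Tree (level-order array): [25, 18, 49, 13, 19, 31, None, None, None, None, None, None, 41, 34, 42]
In a BST, the LCA of p=18, q=25 is the first node v on the
root-to-leaf path with p <= v <= q (go left if both < v, right if both > v).
Walk from root:
  at 25: 18 <= 25 <= 25, this is the LCA
LCA = 25


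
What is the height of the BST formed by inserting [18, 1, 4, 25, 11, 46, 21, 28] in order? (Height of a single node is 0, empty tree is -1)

Insertion order: [18, 1, 4, 25, 11, 46, 21, 28]
Tree (level-order array): [18, 1, 25, None, 4, 21, 46, None, 11, None, None, 28]
Compute height bottom-up (empty subtree = -1):
  height(11) = 1 + max(-1, -1) = 0
  height(4) = 1 + max(-1, 0) = 1
  height(1) = 1 + max(-1, 1) = 2
  height(21) = 1 + max(-1, -1) = 0
  height(28) = 1 + max(-1, -1) = 0
  height(46) = 1 + max(0, -1) = 1
  height(25) = 1 + max(0, 1) = 2
  height(18) = 1 + max(2, 2) = 3
Height = 3


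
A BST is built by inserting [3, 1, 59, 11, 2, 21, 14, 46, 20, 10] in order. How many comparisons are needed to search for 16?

Search path for 16: 3 -> 59 -> 11 -> 21 -> 14 -> 20
Found: False
Comparisons: 6


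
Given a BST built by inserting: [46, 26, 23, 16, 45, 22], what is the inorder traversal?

Tree insertion order: [46, 26, 23, 16, 45, 22]
Tree (level-order array): [46, 26, None, 23, 45, 16, None, None, None, None, 22]
Inorder traversal: [16, 22, 23, 26, 45, 46]


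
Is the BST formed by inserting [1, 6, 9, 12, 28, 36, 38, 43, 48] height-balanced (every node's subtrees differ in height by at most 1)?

Tree (level-order array): [1, None, 6, None, 9, None, 12, None, 28, None, 36, None, 38, None, 43, None, 48]
Definition: a tree is height-balanced if, at every node, |h(left) - h(right)| <= 1 (empty subtree has height -1).
Bottom-up per-node check:
  node 48: h_left=-1, h_right=-1, diff=0 [OK], height=0
  node 43: h_left=-1, h_right=0, diff=1 [OK], height=1
  node 38: h_left=-1, h_right=1, diff=2 [FAIL (|-1-1|=2 > 1)], height=2
  node 36: h_left=-1, h_right=2, diff=3 [FAIL (|-1-2|=3 > 1)], height=3
  node 28: h_left=-1, h_right=3, diff=4 [FAIL (|-1-3|=4 > 1)], height=4
  node 12: h_left=-1, h_right=4, diff=5 [FAIL (|-1-4|=5 > 1)], height=5
  node 9: h_left=-1, h_right=5, diff=6 [FAIL (|-1-5|=6 > 1)], height=6
  node 6: h_left=-1, h_right=6, diff=7 [FAIL (|-1-6|=7 > 1)], height=7
  node 1: h_left=-1, h_right=7, diff=8 [FAIL (|-1-7|=8 > 1)], height=8
Node 38 violates the condition: |-1 - 1| = 2 > 1.
Result: Not balanced


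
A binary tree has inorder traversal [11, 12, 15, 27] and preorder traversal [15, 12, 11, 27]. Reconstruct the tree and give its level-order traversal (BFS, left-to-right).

Inorder:  [11, 12, 15, 27]
Preorder: [15, 12, 11, 27]
Algorithm: preorder visits root first, so consume preorder in order;
for each root, split the current inorder slice at that value into
left-subtree inorder and right-subtree inorder, then recurse.
Recursive splits:
  root=15; inorder splits into left=[11, 12], right=[27]
  root=12; inorder splits into left=[11], right=[]
  root=11; inorder splits into left=[], right=[]
  root=27; inorder splits into left=[], right=[]
Reconstructed level-order: [15, 12, 27, 11]


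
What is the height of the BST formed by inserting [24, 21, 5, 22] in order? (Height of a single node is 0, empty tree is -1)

Insertion order: [24, 21, 5, 22]
Tree (level-order array): [24, 21, None, 5, 22]
Compute height bottom-up (empty subtree = -1):
  height(5) = 1 + max(-1, -1) = 0
  height(22) = 1 + max(-1, -1) = 0
  height(21) = 1 + max(0, 0) = 1
  height(24) = 1 + max(1, -1) = 2
Height = 2


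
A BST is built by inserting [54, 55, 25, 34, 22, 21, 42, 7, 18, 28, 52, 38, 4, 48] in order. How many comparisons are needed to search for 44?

Search path for 44: 54 -> 25 -> 34 -> 42 -> 52 -> 48
Found: False
Comparisons: 6


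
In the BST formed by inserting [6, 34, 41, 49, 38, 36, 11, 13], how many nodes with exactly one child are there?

Tree built from: [6, 34, 41, 49, 38, 36, 11, 13]
Tree (level-order array): [6, None, 34, 11, 41, None, 13, 38, 49, None, None, 36]
Rule: These are nodes with exactly 1 non-null child.
Per-node child counts:
  node 6: 1 child(ren)
  node 34: 2 child(ren)
  node 11: 1 child(ren)
  node 13: 0 child(ren)
  node 41: 2 child(ren)
  node 38: 1 child(ren)
  node 36: 0 child(ren)
  node 49: 0 child(ren)
Matching nodes: [6, 11, 38]
Count of nodes with exactly one child: 3


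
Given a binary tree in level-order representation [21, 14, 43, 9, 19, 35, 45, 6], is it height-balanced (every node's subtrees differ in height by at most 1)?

Tree (level-order array): [21, 14, 43, 9, 19, 35, 45, 6]
Definition: a tree is height-balanced if, at every node, |h(left) - h(right)| <= 1 (empty subtree has height -1).
Bottom-up per-node check:
  node 6: h_left=-1, h_right=-1, diff=0 [OK], height=0
  node 9: h_left=0, h_right=-1, diff=1 [OK], height=1
  node 19: h_left=-1, h_right=-1, diff=0 [OK], height=0
  node 14: h_left=1, h_right=0, diff=1 [OK], height=2
  node 35: h_left=-1, h_right=-1, diff=0 [OK], height=0
  node 45: h_left=-1, h_right=-1, diff=0 [OK], height=0
  node 43: h_left=0, h_right=0, diff=0 [OK], height=1
  node 21: h_left=2, h_right=1, diff=1 [OK], height=3
All nodes satisfy the balance condition.
Result: Balanced


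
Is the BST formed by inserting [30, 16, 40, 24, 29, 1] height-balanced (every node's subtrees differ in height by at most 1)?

Tree (level-order array): [30, 16, 40, 1, 24, None, None, None, None, None, 29]
Definition: a tree is height-balanced if, at every node, |h(left) - h(right)| <= 1 (empty subtree has height -1).
Bottom-up per-node check:
  node 1: h_left=-1, h_right=-1, diff=0 [OK], height=0
  node 29: h_left=-1, h_right=-1, diff=0 [OK], height=0
  node 24: h_left=-1, h_right=0, diff=1 [OK], height=1
  node 16: h_left=0, h_right=1, diff=1 [OK], height=2
  node 40: h_left=-1, h_right=-1, diff=0 [OK], height=0
  node 30: h_left=2, h_right=0, diff=2 [FAIL (|2-0|=2 > 1)], height=3
Node 30 violates the condition: |2 - 0| = 2 > 1.
Result: Not balanced


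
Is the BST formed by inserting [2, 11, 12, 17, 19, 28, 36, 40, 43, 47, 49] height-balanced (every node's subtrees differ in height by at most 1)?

Tree (level-order array): [2, None, 11, None, 12, None, 17, None, 19, None, 28, None, 36, None, 40, None, 43, None, 47, None, 49]
Definition: a tree is height-balanced if, at every node, |h(left) - h(right)| <= 1 (empty subtree has height -1).
Bottom-up per-node check:
  node 49: h_left=-1, h_right=-1, diff=0 [OK], height=0
  node 47: h_left=-1, h_right=0, diff=1 [OK], height=1
  node 43: h_left=-1, h_right=1, diff=2 [FAIL (|-1-1|=2 > 1)], height=2
  node 40: h_left=-1, h_right=2, diff=3 [FAIL (|-1-2|=3 > 1)], height=3
  node 36: h_left=-1, h_right=3, diff=4 [FAIL (|-1-3|=4 > 1)], height=4
  node 28: h_left=-1, h_right=4, diff=5 [FAIL (|-1-4|=5 > 1)], height=5
  node 19: h_left=-1, h_right=5, diff=6 [FAIL (|-1-5|=6 > 1)], height=6
  node 17: h_left=-1, h_right=6, diff=7 [FAIL (|-1-6|=7 > 1)], height=7
  node 12: h_left=-1, h_right=7, diff=8 [FAIL (|-1-7|=8 > 1)], height=8
  node 11: h_left=-1, h_right=8, diff=9 [FAIL (|-1-8|=9 > 1)], height=9
  node 2: h_left=-1, h_right=9, diff=10 [FAIL (|-1-9|=10 > 1)], height=10
Node 43 violates the condition: |-1 - 1| = 2 > 1.
Result: Not balanced


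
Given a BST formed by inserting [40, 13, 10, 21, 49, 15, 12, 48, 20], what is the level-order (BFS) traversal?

Tree insertion order: [40, 13, 10, 21, 49, 15, 12, 48, 20]
Tree (level-order array): [40, 13, 49, 10, 21, 48, None, None, 12, 15, None, None, None, None, None, None, 20]
BFS from the root, enqueuing left then right child of each popped node:
  queue [40] -> pop 40, enqueue [13, 49], visited so far: [40]
  queue [13, 49] -> pop 13, enqueue [10, 21], visited so far: [40, 13]
  queue [49, 10, 21] -> pop 49, enqueue [48], visited so far: [40, 13, 49]
  queue [10, 21, 48] -> pop 10, enqueue [12], visited so far: [40, 13, 49, 10]
  queue [21, 48, 12] -> pop 21, enqueue [15], visited so far: [40, 13, 49, 10, 21]
  queue [48, 12, 15] -> pop 48, enqueue [none], visited so far: [40, 13, 49, 10, 21, 48]
  queue [12, 15] -> pop 12, enqueue [none], visited so far: [40, 13, 49, 10, 21, 48, 12]
  queue [15] -> pop 15, enqueue [20], visited so far: [40, 13, 49, 10, 21, 48, 12, 15]
  queue [20] -> pop 20, enqueue [none], visited so far: [40, 13, 49, 10, 21, 48, 12, 15, 20]
Result: [40, 13, 49, 10, 21, 48, 12, 15, 20]


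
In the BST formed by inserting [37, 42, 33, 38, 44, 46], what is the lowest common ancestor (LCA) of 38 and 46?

Tree insertion order: [37, 42, 33, 38, 44, 46]
Tree (level-order array): [37, 33, 42, None, None, 38, 44, None, None, None, 46]
In a BST, the LCA of p=38, q=46 is the first node v on the
root-to-leaf path with p <= v <= q (go left if both < v, right if both > v).
Walk from root:
  at 37: both 38 and 46 > 37, go right
  at 42: 38 <= 42 <= 46, this is the LCA
LCA = 42
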